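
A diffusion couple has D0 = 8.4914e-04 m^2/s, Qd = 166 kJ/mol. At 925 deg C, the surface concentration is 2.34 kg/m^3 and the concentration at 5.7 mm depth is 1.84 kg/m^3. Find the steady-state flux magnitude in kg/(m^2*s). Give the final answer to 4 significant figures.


Step 1: D = D0 * exp(-Qd/(R*T))
T = 925 + 273.15 = 1198.15 K
D = 8.4914e-04 * exp(-166e3 / (8.314 * 1198.15)) = 4.91778e-11 m^2/s
Step 2: J = D * (C1 - C2) / dx
J = 4.91778e-11 * (2.34 - 1.84) / 5.7e-03
J = 4.314e-09 kg/(m^2*s)


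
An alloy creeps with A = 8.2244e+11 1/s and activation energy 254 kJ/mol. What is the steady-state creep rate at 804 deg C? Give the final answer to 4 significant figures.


rate = A * exp(-Q / (R*T))
T = 804 + 273.15 = 1077.15 K
rate = 8.2244e+11 * exp(-254e3 / (8.314 * 1077.15))
rate = 0.3957 1/s


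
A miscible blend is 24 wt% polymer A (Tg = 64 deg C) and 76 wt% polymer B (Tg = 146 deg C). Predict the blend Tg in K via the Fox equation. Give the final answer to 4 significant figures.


1/Tg = w1/Tg1 + w2/Tg2 (in Kelvin)
Tg1 = 337.15 K, Tg2 = 419.15 K
1/Tg = 0.24/337.15 + 0.76/419.15
Tg = 396 K


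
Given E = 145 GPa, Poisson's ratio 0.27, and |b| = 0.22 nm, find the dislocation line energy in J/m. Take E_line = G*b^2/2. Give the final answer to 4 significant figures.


Step 1: G = E / (2*(1+nu))
G = 145 / (2*(1+0.27)) = 57.0866 GPa = 5.70866e+10 Pa
Step 2: E_line = G*b^2/2
b = 0.22 nm = 2.2e-10 m
E_line = 0.5 * 5.70866e+10 * (2.2e-10)^2 = 1.381e-09 J/m


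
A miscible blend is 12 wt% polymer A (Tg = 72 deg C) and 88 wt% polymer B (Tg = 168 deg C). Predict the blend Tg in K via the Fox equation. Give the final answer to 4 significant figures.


1/Tg = w1/Tg1 + w2/Tg2 (in Kelvin)
Tg1 = 345.15 K, Tg2 = 441.15 K
1/Tg = 0.12/345.15 + 0.88/441.15
Tg = 426.9 K


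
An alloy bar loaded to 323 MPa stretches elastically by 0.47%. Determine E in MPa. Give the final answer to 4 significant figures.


E = sigma / epsilon
epsilon = 0.47% = 4.7e-03
E = 323 / 4.7e-03
E = 68720 MPa


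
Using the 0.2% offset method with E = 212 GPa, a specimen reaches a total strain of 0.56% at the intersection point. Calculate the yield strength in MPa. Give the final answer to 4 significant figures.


Offset strain = 0.002
Elastic strain at yield = total_strain - offset = 5.6e-03 - 0.002 = 3.6e-03
sigma_y = E * elastic_strain = 212000 * 3.6e-03
sigma_y = 763.2 MPa


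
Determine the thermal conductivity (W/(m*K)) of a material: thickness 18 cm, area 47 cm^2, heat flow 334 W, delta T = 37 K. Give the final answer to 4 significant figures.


k = Q*L / (A*dT)
L = 0.18 m, A = 4.7e-03 m^2
k = 334 * 0.18 / (4.7e-03 * 37)
k = 345.7 W/(m*K)


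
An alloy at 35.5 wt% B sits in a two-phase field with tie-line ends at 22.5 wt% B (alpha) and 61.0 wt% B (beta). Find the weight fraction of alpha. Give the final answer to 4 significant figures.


f_alpha = (C_beta - C0) / (C_beta - C_alpha)
f_alpha = (61.0 - 35.5) / (61.0 - 22.5)
f_alpha = 0.6623


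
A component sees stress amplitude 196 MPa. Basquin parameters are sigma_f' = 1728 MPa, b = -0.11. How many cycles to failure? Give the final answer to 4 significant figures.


sigma_a = sigma_f' * (2*Nf)^b
2*Nf = (sigma_a / sigma_f')^(1/b)
2*Nf = (196 / 1728)^(1/-0.11)
2*Nf = 3.92215e+08
Nf = 1.961e+08 cycles


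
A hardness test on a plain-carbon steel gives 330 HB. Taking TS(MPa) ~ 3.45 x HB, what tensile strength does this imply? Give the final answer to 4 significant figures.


TS (MPa) = 3.45 * HB
TS = 3.45 * 330
TS = 1139 MPa


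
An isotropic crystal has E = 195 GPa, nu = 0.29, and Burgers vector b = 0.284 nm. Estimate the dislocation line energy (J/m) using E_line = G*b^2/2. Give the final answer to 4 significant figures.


Step 1: G = E / (2*(1+nu))
G = 195 / (2*(1+0.29)) = 75.5814 GPa = 7.55814e+10 Pa
Step 2: E_line = G*b^2/2
b = 0.284 nm = 2.84e-10 m
E_line = 0.5 * 7.55814e+10 * (2.84e-10)^2 = 3.048e-09 J/m


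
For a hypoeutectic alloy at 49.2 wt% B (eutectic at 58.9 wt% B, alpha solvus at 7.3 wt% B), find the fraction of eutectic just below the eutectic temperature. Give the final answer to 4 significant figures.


f_primary = (C_e - C0) / (C_e - C_alpha_max)
f_primary = (58.9 - 49.2) / (58.9 - 7.3)
f_primary = 0.187984
f_eutectic = 1 - 0.187984 = 0.812


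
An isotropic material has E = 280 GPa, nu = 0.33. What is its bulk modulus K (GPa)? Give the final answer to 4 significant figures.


K = E / (3*(1-2*nu))
K = 280 / (3*(1-2*0.33))
K = 274.5 GPa


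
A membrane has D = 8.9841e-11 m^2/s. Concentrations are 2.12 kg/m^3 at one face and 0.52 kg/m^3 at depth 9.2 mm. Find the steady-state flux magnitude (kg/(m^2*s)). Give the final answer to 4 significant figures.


J = -D * (dC/dx) = D * (C1 - C2) / dx
J = 8.9841e-11 * (2.12 - 0.52) / 9.2e-03
J = 1.562e-08 kg/(m^2*s)


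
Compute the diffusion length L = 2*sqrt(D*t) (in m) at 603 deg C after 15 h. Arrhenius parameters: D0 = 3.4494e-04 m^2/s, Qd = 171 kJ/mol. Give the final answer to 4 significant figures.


Step 1: D = D0 * exp(-Qd/(R*T))
T = 876.15 K
D = 3.4494e-04 * exp(-171e3 / (8.314 * 876.15)) = 2.20107e-14 m^2/s
Step 2: L = 2*sqrt(D*t)
t = 15 h = 54000 s
L = 2*sqrt(2.20107e-14 * 54000) = 6.895e-05 m


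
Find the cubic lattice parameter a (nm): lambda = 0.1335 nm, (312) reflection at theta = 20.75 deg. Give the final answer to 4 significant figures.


d = lambda / (2*sin(theta))
d = 0.1335 / (2*sin(20.75 deg))
d = 0.188404 nm
a = d * sqrt(h^2+k^2+l^2) = 0.188404 * sqrt(14)
a = 0.7049 nm


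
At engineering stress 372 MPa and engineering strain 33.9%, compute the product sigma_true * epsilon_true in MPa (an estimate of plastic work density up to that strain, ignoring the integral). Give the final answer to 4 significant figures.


sigma_true = sigma_eng * (1 + epsilon_eng)
sigma_true = 372 * (1 + 0.339) = 498.108 MPa
epsilon_true = ln(1 + epsilon_eng)
epsilon_true = ln(1 + 0.339) = 0.291923
sigma_true * epsilon_true = 498.108 * 0.291923 = 145.4 MPa


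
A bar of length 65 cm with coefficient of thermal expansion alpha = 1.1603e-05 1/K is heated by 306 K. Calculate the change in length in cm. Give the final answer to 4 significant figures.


dL = L0 * alpha * dT
dL = 65 * 1.1603e-05 * 306
dL = 0.2308 cm


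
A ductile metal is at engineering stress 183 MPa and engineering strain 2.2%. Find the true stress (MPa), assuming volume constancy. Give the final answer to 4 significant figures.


sigma_true = sigma_eng * (1 + epsilon_eng)
sigma_true = 183 * (1 + 0.022)
sigma_true = 187 MPa


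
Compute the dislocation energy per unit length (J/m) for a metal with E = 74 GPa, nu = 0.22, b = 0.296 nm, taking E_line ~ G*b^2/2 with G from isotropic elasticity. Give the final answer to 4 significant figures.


Step 1: G = E / (2*(1+nu))
G = 74 / (2*(1+0.22)) = 30.3279 GPa = 3.03279e+10 Pa
Step 2: E_line = G*b^2/2
b = 0.296 nm = 2.96e-10 m
E_line = 0.5 * 3.03279e+10 * (2.96e-10)^2 = 1.329e-09 J/m


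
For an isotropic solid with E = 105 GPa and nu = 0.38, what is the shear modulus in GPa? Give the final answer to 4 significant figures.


G = E / (2*(1+nu))
G = 105 / (2*(1+0.38))
G = 38.04 GPa


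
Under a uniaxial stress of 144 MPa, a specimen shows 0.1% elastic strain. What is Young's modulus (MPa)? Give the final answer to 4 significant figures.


E = sigma / epsilon
epsilon = 0.1% = 1e-03
E = 144 / 1e-03
E = 144000 MPa


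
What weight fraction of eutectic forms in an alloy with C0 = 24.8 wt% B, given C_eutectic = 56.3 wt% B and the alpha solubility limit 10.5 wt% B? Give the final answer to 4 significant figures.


f_primary = (C_e - C0) / (C_e - C_alpha_max)
f_primary = (56.3 - 24.8) / (56.3 - 10.5)
f_primary = 0.687773
f_eutectic = 1 - 0.687773 = 0.3122


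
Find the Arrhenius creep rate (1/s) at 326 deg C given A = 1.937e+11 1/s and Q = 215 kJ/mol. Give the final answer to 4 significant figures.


rate = A * exp(-Q / (R*T))
T = 326 + 273.15 = 599.15 K
rate = 1.937e+11 * exp(-215e3 / (8.314 * 599.15))
rate = 3.487e-08 1/s


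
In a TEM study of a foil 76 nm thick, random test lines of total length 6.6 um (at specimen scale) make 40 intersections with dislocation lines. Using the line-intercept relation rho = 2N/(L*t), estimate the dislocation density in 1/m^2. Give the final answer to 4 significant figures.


rho = 2N / (L * t)
L = 6.6 um = 6.6e-06 m, t = 76 nm = 7.6e-08 m
rho = 2 * 40 / (6.6e-06 * 7.6e-08)
rho = 1.595e+14 1/m^2


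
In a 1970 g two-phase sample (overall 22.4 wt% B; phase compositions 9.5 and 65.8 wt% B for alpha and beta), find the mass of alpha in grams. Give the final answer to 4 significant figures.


f_alpha = (C_beta - C0) / (C_beta - C_alpha)
f_alpha = (65.8 - 22.4) / (65.8 - 9.5) = 0.77087
m_alpha = f_alpha * m_total = 0.77087 * 1970 = 1519 g


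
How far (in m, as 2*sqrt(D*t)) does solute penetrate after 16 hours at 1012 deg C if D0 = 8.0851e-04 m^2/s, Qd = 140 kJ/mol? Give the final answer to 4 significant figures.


Step 1: D = D0 * exp(-Qd/(R*T))
T = 1285.15 K
D = 8.0851e-04 * exp(-140e3 / (8.314 * 1285.15)) = 1.64896e-09 m^2/s
Step 2: L = 2*sqrt(D*t)
t = 16 h = 57600 s
L = 2*sqrt(1.64896e-09 * 57600) = 0.01949 m


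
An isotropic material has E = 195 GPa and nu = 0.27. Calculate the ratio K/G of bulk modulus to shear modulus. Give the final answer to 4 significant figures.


G = E / (2*(1+nu))
G = 195 / (2*(1+0.27)) = 76.7717 GPa
K = E / (3*(1-2*nu))
K = 195 / (3*(1-2*0.27)) = 141.304 GPa
K/G = 141.304 / 76.7717 = 1.841


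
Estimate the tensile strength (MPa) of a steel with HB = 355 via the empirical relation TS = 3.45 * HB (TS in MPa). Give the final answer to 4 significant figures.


TS (MPa) = 3.45 * HB
TS = 3.45 * 355
TS = 1225 MPa


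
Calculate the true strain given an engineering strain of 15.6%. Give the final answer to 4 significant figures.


epsilon_true = ln(1 + epsilon_eng)
epsilon_true = ln(1 + 0.156)
epsilon_true = 0.145


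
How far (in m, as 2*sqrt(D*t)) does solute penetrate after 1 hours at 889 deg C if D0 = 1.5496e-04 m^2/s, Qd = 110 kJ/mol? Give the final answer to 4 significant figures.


Step 1: D = D0 * exp(-Qd/(R*T))
T = 1162.15 K
D = 1.5496e-04 * exp(-110e3 / (8.314 * 1162.15)) = 1.76165e-09 m^2/s
Step 2: L = 2*sqrt(D*t)
t = 1 h = 3600 s
L = 2*sqrt(1.76165e-09 * 3600) = 5.037e-03 m


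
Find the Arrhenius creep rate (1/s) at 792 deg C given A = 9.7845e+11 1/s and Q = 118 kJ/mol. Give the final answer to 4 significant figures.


rate = A * exp(-Q / (R*T))
T = 792 + 273.15 = 1065.15 K
rate = 9.7845e+11 * exp(-118e3 / (8.314 * 1065.15))
rate = 1.598e+06 1/s


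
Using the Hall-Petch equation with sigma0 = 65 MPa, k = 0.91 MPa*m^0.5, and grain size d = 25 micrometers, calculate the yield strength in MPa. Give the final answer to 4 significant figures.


sigma_y = sigma0 + k / sqrt(d)
d = 25 um = 2.5e-05 m
sigma_y = 65 + 0.91 / sqrt(2.5e-05)
sigma_y = 247 MPa


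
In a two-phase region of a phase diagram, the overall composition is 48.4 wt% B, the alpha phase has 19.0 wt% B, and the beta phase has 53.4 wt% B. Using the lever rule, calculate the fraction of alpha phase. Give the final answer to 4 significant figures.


f_alpha = (C_beta - C0) / (C_beta - C_alpha)
f_alpha = (53.4 - 48.4) / (53.4 - 19.0)
f_alpha = 0.1453


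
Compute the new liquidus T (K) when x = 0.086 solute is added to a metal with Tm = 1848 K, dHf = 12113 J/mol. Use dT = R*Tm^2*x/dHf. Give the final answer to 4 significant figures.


dT = R*Tm^2*x / dHf
dT = 8.314 * 1848^2 * 0.086 / 12113
dT = 201.586 K
T_new = 1848 - 201.586 = 1646 K


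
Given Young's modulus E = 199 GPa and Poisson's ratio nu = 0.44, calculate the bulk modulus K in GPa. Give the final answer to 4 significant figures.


K = E / (3*(1-2*nu))
K = 199 / (3*(1-2*0.44))
K = 552.8 GPa


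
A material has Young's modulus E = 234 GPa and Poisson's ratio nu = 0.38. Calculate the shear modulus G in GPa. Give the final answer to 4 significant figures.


G = E / (2*(1+nu))
G = 234 / (2*(1+0.38))
G = 84.78 GPa


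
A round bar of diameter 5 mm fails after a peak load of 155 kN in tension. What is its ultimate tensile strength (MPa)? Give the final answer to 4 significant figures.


A0 = pi*(d/2)^2 = pi*(5/2)^2 = 19.635 mm^2
UTS = F_max / A0 = 155*1000 / 19.635
UTS = 7894 MPa


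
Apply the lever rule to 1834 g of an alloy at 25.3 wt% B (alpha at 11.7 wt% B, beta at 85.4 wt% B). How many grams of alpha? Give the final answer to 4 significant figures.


f_alpha = (C_beta - C0) / (C_beta - C_alpha)
f_alpha = (85.4 - 25.3) / (85.4 - 11.7) = 0.815468
m_alpha = f_alpha * m_total = 0.815468 * 1834 = 1496 g


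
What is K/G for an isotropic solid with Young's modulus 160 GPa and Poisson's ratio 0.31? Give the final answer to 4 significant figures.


G = E / (2*(1+nu))
G = 160 / (2*(1+0.31)) = 61.0687 GPa
K = E / (3*(1-2*nu))
K = 160 / (3*(1-2*0.31)) = 140.351 GPa
K/G = 140.351 / 61.0687 = 2.298


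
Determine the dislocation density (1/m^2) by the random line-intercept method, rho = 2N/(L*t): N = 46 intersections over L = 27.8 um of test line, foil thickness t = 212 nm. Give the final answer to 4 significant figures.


rho = 2N / (L * t)
L = 27.8 um = 2.78e-05 m, t = 212 nm = 2.12e-07 m
rho = 2 * 46 / (2.78e-05 * 2.12e-07)
rho = 1.561e+13 1/m^2


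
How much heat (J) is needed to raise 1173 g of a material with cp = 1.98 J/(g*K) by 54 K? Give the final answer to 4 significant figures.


Q = m * cp * dT
Q = 1173 * 1.98 * 54
Q = 125400 J


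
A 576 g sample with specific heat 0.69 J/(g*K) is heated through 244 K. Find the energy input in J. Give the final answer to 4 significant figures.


Q = m * cp * dT
Q = 576 * 0.69 * 244
Q = 96980 J


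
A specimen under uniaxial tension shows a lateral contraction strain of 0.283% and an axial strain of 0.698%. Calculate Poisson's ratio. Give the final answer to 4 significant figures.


nu = -epsilon_lat / epsilon_axial
Lateral strain is contraction (negative), so using magnitudes:
nu = 0.283 / 0.698
nu = 0.4054


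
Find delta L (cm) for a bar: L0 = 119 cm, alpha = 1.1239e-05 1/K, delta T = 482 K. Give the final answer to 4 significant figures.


dL = L0 * alpha * dT
dL = 119 * 1.1239e-05 * 482
dL = 0.6446 cm


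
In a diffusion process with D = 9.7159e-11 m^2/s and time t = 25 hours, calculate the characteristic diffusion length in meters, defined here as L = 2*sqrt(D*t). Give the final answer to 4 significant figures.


t = 25 hr = 90000 s
Diffusion length = 2*sqrt(D*t)
= 2*sqrt(9.7159e-11 * 90000)
= 5.914e-03 m


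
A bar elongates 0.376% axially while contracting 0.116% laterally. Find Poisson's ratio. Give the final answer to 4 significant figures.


nu = -epsilon_lat / epsilon_axial
Lateral strain is contraction (negative), so using magnitudes:
nu = 0.116 / 0.376
nu = 0.3085


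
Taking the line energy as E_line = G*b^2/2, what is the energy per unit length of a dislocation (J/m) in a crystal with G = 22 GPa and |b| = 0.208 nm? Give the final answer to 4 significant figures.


E = G*b^2/2
b = 0.208 nm = 2.08e-10 m
G = 22 GPa = 2.2e+10 Pa
E = 0.5 * 2.2e+10 * (2.08e-10)^2
E = 4.759e-10 J/m


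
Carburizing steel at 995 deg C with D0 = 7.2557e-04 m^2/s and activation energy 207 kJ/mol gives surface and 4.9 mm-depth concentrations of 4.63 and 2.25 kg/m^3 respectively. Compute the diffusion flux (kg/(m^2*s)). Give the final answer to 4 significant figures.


Step 1: D = D0 * exp(-Qd/(R*T))
T = 995 + 273.15 = 1268.15 K
D = 7.2557e-04 * exp(-207e3 / (8.314 * 1268.15)) = 2.15832e-12 m^2/s
Step 2: J = D * (C1 - C2) / dx
J = 2.15832e-12 * (4.63 - 2.25) / 4.9e-03
J = 1.048e-09 kg/(m^2*s)


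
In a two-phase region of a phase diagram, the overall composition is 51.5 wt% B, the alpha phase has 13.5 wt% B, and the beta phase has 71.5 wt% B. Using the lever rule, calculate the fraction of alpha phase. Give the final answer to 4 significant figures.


f_alpha = (C_beta - C0) / (C_beta - C_alpha)
f_alpha = (71.5 - 51.5) / (71.5 - 13.5)
f_alpha = 0.3448


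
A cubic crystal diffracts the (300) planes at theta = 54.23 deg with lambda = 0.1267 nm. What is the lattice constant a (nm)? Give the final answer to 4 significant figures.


d = lambda / (2*sin(theta))
d = 0.1267 / (2*sin(54.23 deg))
d = 0.0780778 nm
a = d * sqrt(h^2+k^2+l^2) = 0.0780778 * sqrt(9)
a = 0.2342 nm


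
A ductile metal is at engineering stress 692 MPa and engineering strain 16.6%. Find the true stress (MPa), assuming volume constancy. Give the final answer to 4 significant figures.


sigma_true = sigma_eng * (1 + epsilon_eng)
sigma_true = 692 * (1 + 0.166)
sigma_true = 806.9 MPa


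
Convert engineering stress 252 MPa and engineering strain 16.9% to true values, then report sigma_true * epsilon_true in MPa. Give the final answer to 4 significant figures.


sigma_true = sigma_eng * (1 + epsilon_eng)
sigma_true = 252 * (1 + 0.169) = 294.588 MPa
epsilon_true = ln(1 + epsilon_eng)
epsilon_true = ln(1 + 0.169) = 0.156149
sigma_true * epsilon_true = 294.588 * 0.156149 = 46 MPa


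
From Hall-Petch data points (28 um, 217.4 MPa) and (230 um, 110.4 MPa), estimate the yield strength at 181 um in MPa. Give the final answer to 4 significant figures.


sigma_y = sigma0 + k / sqrt(d)
1/sqrt(d1) = 1/sqrt(2.8e-05) = 188.982;  1/sqrt(d2) = 65.938
k = (sigma1 - sigma2) / (1/sqrt(d1) - 1/sqrt(d2)) = (217.4 - 110.4) / (188.982 - 65.938) = 0.869606 MPa*m^0.5
sigma0 = sigma1 - k/sqrt(d1) = 217.4 - 0.869606*188.982 = 53.0599 MPa
sigma_y(d3) = 53.0599 + 0.869606 / sqrt(1.81e-04) = 117.7 MPa


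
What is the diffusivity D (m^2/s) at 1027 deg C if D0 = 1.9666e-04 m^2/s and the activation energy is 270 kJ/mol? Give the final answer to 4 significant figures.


D = D0 * exp(-Qd / (R*T))
T = 1300.15 K
D = 1.9666e-04 * exp(-270e3 / (8.314 * 1300.15))
D = 2.792e-15 m^2/s


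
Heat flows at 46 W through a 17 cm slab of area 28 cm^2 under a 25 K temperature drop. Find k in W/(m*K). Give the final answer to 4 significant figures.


k = Q*L / (A*dT)
L = 0.17 m, A = 2.8e-03 m^2
k = 46 * 0.17 / (2.8e-03 * 25)
k = 111.7 W/(m*K)


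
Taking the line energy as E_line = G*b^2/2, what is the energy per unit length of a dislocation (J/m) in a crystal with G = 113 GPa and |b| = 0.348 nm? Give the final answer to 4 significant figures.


E = G*b^2/2
b = 0.348 nm = 3.48e-10 m
G = 113 GPa = 1.13e+11 Pa
E = 0.5 * 1.13e+11 * (3.48e-10)^2
E = 6.842e-09 J/m


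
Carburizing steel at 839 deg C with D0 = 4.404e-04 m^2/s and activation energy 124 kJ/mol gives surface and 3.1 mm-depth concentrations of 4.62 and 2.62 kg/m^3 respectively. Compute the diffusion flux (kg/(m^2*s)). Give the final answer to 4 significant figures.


Step 1: D = D0 * exp(-Qd/(R*T))
T = 839 + 273.15 = 1112.15 K
D = 4.404e-04 * exp(-124e3 / (8.314 * 1112.15)) = 6.60232e-10 m^2/s
Step 2: J = D * (C1 - C2) / dx
J = 6.60232e-10 * (4.62 - 2.62) / 3.1e-03
J = 4.26e-07 kg/(m^2*s)


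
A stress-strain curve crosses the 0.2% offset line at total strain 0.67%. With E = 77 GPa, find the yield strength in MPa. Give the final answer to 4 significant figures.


Offset strain = 0.002
Elastic strain at yield = total_strain - offset = 6.7e-03 - 0.002 = 4.7e-03
sigma_y = E * elastic_strain = 77000 * 4.7e-03
sigma_y = 361.9 MPa


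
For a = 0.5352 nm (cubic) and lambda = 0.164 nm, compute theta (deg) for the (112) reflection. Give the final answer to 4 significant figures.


d = a / sqrt(h^2+k^2+l^2)
d = 0.5352 / sqrt(6) = 0.218494 nm
lambda = 2*d*sin(theta)  =>  sin(theta) = lambda / (2*d)
sin(theta) = 0.164 / (2 * 0.218494) = 0.375296
theta = 22.04 deg


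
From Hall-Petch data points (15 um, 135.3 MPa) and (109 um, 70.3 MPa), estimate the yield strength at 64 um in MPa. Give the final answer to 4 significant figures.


sigma_y = sigma0 + k / sqrt(d)
1/sqrt(d1) = 1/sqrt(1.5e-05) = 258.199;  1/sqrt(d2) = 95.7826
k = (sigma1 - sigma2) / (1/sqrt(d1) - 1/sqrt(d2)) = (135.3 - 70.3) / (258.199 - 95.7826) = 0.400206 MPa*m^0.5
sigma0 = sigma1 - k/sqrt(d1) = 135.3 - 0.400206*258.199 = 31.9672 MPa
sigma_y(d3) = 31.9672 + 0.400206 / sqrt(6.4e-05) = 81.99 MPa


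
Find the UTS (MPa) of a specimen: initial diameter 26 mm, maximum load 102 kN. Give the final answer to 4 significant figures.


A0 = pi*(d/2)^2 = pi*(26/2)^2 = 530.929 mm^2
UTS = F_max / A0 = 102*1000 / 530.929
UTS = 192.1 MPa


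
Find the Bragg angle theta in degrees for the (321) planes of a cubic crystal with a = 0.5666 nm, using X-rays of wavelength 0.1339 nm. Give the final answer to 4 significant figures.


d = a / sqrt(h^2+k^2+l^2)
d = 0.5666 / sqrt(14) = 0.15143 nm
lambda = 2*d*sin(theta)  =>  sin(theta) = lambda / (2*d)
sin(theta) = 0.1339 / (2 * 0.15143) = 0.442118
theta = 26.24 deg


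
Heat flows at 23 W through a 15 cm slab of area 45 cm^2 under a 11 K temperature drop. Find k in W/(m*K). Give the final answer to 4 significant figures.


k = Q*L / (A*dT)
L = 0.15 m, A = 4.5e-03 m^2
k = 23 * 0.15 / (4.5e-03 * 11)
k = 69.7 W/(m*K)


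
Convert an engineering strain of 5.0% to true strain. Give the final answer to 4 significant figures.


epsilon_true = ln(1 + epsilon_eng)
epsilon_true = ln(1 + 0.05)
epsilon_true = 0.04879


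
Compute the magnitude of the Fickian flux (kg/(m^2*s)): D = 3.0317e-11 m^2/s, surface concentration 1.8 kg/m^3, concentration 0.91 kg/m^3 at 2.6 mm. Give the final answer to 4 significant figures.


J = -D * (dC/dx) = D * (C1 - C2) / dx
J = 3.0317e-11 * (1.8 - 0.91) / 2.6e-03
J = 1.038e-08 kg/(m^2*s)


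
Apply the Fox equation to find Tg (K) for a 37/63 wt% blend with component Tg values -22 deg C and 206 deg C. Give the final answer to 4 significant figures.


1/Tg = w1/Tg1 + w2/Tg2 (in Kelvin)
Tg1 = 251.15 K, Tg2 = 479.15 K
1/Tg = 0.37/251.15 + 0.63/479.15
Tg = 358.7 K


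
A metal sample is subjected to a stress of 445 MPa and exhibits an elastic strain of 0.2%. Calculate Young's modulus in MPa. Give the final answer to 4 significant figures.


E = sigma / epsilon
epsilon = 0.2% = 2e-03
E = 445 / 2e-03
E = 222500 MPa


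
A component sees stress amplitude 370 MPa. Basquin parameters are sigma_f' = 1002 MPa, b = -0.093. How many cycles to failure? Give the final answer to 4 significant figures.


sigma_a = sigma_f' * (2*Nf)^b
2*Nf = (sigma_a / sigma_f')^(1/b)
2*Nf = (370 / 1002)^(1/-0.093)
2*Nf = 44907.9
Nf = 22450 cycles


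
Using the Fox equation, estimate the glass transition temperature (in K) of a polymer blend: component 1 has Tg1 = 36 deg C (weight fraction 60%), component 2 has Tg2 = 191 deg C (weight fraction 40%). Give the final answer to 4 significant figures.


1/Tg = w1/Tg1 + w2/Tg2 (in Kelvin)
Tg1 = 309.15 K, Tg2 = 464.15 K
1/Tg = 0.6/309.15 + 0.4/464.15
Tg = 356.8 K


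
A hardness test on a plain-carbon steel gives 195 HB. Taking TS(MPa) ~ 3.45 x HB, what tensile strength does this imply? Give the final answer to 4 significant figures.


TS (MPa) = 3.45 * HB
TS = 3.45 * 195
TS = 672.8 MPa


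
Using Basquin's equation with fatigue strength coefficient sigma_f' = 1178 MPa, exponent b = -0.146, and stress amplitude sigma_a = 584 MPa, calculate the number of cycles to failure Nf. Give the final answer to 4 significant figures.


sigma_a = sigma_f' * (2*Nf)^b
2*Nf = (sigma_a / sigma_f')^(1/b)
2*Nf = (584 / 1178)^(1/-0.146)
2*Nf = 122.239
Nf = 61.12 cycles


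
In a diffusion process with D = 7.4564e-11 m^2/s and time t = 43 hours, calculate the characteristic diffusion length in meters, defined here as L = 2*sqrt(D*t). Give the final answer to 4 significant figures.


t = 43 hr = 154800 s
Diffusion length = 2*sqrt(D*t)
= 2*sqrt(7.4564e-11 * 154800)
= 6.795e-03 m


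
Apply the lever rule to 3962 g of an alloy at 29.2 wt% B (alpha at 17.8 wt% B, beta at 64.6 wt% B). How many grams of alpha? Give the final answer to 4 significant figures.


f_alpha = (C_beta - C0) / (C_beta - C_alpha)
f_alpha = (64.6 - 29.2) / (64.6 - 17.8) = 0.75641
m_alpha = f_alpha * m_total = 0.75641 * 3962 = 2997 g


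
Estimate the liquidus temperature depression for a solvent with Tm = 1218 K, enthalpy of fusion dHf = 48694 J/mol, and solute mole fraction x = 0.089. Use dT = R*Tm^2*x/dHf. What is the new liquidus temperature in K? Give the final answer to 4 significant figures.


dT = R*Tm^2*x / dHf
dT = 8.314 * 1218^2 * 0.089 / 48694
dT = 22.5434 K
T_new = 1218 - 22.5434 = 1195 K


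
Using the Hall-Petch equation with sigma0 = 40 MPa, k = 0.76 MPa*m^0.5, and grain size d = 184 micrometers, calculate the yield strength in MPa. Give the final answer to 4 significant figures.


sigma_y = sigma0 + k / sqrt(d)
d = 184 um = 1.84e-04 m
sigma_y = 40 + 0.76 / sqrt(1.84e-04)
sigma_y = 96.03 MPa


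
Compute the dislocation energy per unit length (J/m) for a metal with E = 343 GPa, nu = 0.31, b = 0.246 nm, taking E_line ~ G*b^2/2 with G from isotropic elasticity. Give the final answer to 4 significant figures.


Step 1: G = E / (2*(1+nu))
G = 343 / (2*(1+0.31)) = 130.916 GPa = 1.30916e+11 Pa
Step 2: E_line = G*b^2/2
b = 0.246 nm = 2.46e-10 m
E_line = 0.5 * 1.30916e+11 * (2.46e-10)^2 = 3.961e-09 J/m


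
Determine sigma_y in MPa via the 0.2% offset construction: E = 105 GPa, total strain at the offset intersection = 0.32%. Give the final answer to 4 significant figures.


Offset strain = 0.002
Elastic strain at yield = total_strain - offset = 3.2e-03 - 0.002 = 1.2e-03
sigma_y = E * elastic_strain = 105000 * 1.2e-03
sigma_y = 126 MPa


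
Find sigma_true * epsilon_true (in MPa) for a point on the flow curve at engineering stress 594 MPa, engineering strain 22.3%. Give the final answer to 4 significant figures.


sigma_true = sigma_eng * (1 + epsilon_eng)
sigma_true = 594 * (1 + 0.223) = 726.462 MPa
epsilon_true = ln(1 + epsilon_eng)
epsilon_true = ln(1 + 0.223) = 0.201307
sigma_true * epsilon_true = 726.462 * 0.201307 = 146.2 MPa


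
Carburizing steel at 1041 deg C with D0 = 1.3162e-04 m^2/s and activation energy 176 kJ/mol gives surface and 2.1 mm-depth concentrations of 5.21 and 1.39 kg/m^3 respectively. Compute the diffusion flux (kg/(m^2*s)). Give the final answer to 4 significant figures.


Step 1: D = D0 * exp(-Qd/(R*T))
T = 1041 + 273.15 = 1314.15 K
D = 1.3162e-04 * exp(-176e3 / (8.314 * 1314.15)) = 1.32876e-11 m^2/s
Step 2: J = D * (C1 - C2) / dx
J = 1.32876e-11 * (5.21 - 1.39) / 2.1e-03
J = 2.417e-08 kg/(m^2*s)


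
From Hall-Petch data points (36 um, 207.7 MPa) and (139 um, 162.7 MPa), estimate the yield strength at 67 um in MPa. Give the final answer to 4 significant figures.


sigma_y = sigma0 + k / sqrt(d)
1/sqrt(d1) = 1/sqrt(3.6e-05) = 166.667;  1/sqrt(d2) = 84.8189
k = (sigma1 - sigma2) / (1/sqrt(d1) - 1/sqrt(d2)) = (207.7 - 162.7) / (166.667 - 84.8189) = 0.549801 MPa*m^0.5
sigma0 = sigma1 - k/sqrt(d1) = 207.7 - 0.549801*166.667 = 116.066 MPa
sigma_y(d3) = 116.066 + 0.549801 / sqrt(6.7e-05) = 183.2 MPa


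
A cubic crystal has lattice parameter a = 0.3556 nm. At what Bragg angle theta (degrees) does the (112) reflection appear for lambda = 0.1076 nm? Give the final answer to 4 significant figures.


d = a / sqrt(h^2+k^2+l^2)
d = 0.3556 / sqrt(6) = 0.145173 nm
lambda = 2*d*sin(theta)  =>  sin(theta) = lambda / (2*d)
sin(theta) = 0.1076 / (2 * 0.145173) = 0.370592
theta = 21.75 deg


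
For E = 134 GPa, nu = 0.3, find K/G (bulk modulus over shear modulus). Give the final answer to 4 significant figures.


G = E / (2*(1+nu))
G = 134 / (2*(1+0.3)) = 51.5385 GPa
K = E / (3*(1-2*nu))
K = 134 / (3*(1-2*0.3)) = 111.667 GPa
K/G = 111.667 / 51.5385 = 2.167


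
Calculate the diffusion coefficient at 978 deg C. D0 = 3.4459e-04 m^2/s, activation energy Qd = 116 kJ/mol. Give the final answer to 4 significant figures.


D = D0 * exp(-Qd / (R*T))
T = 1251.15 K
D = 3.4459e-04 * exp(-116e3 / (8.314 * 1251.15))
D = 4.945e-09 m^2/s


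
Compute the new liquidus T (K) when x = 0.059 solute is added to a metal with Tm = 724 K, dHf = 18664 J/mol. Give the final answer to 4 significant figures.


dT = R*Tm^2*x / dHf
dT = 8.314 * 724^2 * 0.059 / 18664
dT = 13.7764 K
T_new = 724 - 13.7764 = 710.2 K


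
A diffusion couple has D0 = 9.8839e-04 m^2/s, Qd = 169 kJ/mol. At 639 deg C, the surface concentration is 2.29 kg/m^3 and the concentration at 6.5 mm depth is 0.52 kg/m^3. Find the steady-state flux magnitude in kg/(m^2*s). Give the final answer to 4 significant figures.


Step 1: D = D0 * exp(-Qd/(R*T))
T = 639 + 273.15 = 912.15 K
D = 9.8839e-04 * exp(-169e3 / (8.314 * 912.15)) = 2.0736e-13 m^2/s
Step 2: J = D * (C1 - C2) / dx
J = 2.0736e-13 * (2.29 - 0.52) / 6.5e-03
J = 5.647e-11 kg/(m^2*s)


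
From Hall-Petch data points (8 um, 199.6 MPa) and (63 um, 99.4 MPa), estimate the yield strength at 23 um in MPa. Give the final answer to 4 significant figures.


sigma_y = sigma0 + k / sqrt(d)
1/sqrt(d1) = 1/sqrt(8e-06) = 353.553;  1/sqrt(d2) = 125.988
k = (sigma1 - sigma2) / (1/sqrt(d1) - 1/sqrt(d2)) = (199.6 - 99.4) / (353.553 - 125.988) = 0.440313 MPa*m^0.5
sigma0 = sigma1 - k/sqrt(d1) = 199.6 - 0.440313*353.553 = 43.9257 MPa
sigma_y(d3) = 43.9257 + 0.440313 / sqrt(2.3e-05) = 135.7 MPa


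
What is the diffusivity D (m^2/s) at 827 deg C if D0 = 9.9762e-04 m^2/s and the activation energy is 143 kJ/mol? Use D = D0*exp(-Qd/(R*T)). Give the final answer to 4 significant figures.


D = D0 * exp(-Qd / (R*T))
T = 1100.15 K
D = 9.9762e-04 * exp(-143e3 / (8.314 * 1100.15))
D = 1.619e-10 m^2/s


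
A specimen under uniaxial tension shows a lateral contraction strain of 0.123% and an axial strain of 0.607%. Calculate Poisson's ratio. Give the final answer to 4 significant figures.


nu = -epsilon_lat / epsilon_axial
Lateral strain is contraction (negative), so using magnitudes:
nu = 0.123 / 0.607
nu = 0.2026


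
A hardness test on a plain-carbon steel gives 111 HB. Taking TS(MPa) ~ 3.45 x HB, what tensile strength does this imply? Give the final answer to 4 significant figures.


TS (MPa) = 3.45 * HB
TS = 3.45 * 111
TS = 383 MPa


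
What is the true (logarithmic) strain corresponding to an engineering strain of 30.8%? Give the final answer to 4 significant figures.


epsilon_true = ln(1 + epsilon_eng)
epsilon_true = ln(1 + 0.308)
epsilon_true = 0.2685


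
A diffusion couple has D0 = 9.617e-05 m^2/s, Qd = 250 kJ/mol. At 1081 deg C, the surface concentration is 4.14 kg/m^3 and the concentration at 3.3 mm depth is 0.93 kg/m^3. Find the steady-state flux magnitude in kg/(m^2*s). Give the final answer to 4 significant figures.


Step 1: D = D0 * exp(-Qd/(R*T))
T = 1081 + 273.15 = 1354.15 K
D = 9.617e-05 * exp(-250e3 / (8.314 * 1354.15)) = 2.18401e-14 m^2/s
Step 2: J = D * (C1 - C2) / dx
J = 2.18401e-14 * (4.14 - 0.93) / 3.3e-03
J = 2.124e-11 kg/(m^2*s)


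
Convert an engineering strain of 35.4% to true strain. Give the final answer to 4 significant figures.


epsilon_true = ln(1 + epsilon_eng)
epsilon_true = ln(1 + 0.354)
epsilon_true = 0.3031


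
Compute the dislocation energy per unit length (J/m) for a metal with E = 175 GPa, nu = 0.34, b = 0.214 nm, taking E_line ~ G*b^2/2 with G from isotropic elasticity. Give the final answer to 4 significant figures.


Step 1: G = E / (2*(1+nu))
G = 175 / (2*(1+0.34)) = 65.2985 GPa = 6.52985e+10 Pa
Step 2: E_line = G*b^2/2
b = 0.214 nm = 2.14e-10 m
E_line = 0.5 * 6.52985e+10 * (2.14e-10)^2 = 1.495e-09 J/m


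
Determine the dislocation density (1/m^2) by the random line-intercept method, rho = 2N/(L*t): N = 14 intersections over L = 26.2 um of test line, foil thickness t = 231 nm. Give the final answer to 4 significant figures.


rho = 2N / (L * t)
L = 26.2 um = 2.62e-05 m, t = 231 nm = 2.31e-07 m
rho = 2 * 14 / (2.62e-05 * 2.31e-07)
rho = 4.626e+12 1/m^2


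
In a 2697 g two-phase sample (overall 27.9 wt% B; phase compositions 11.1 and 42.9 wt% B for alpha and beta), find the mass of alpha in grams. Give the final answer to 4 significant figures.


f_alpha = (C_beta - C0) / (C_beta - C_alpha)
f_alpha = (42.9 - 27.9) / (42.9 - 11.1) = 0.471698
m_alpha = f_alpha * m_total = 0.471698 * 2697 = 1272 g


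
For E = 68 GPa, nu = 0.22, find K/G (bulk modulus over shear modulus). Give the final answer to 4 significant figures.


G = E / (2*(1+nu))
G = 68 / (2*(1+0.22)) = 27.8689 GPa
K = E / (3*(1-2*nu))
K = 68 / (3*(1-2*0.22)) = 40.4762 GPa
K/G = 40.4762 / 27.8689 = 1.452


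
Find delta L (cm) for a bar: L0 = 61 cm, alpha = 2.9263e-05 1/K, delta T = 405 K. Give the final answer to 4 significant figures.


dL = L0 * alpha * dT
dL = 61 * 2.9263e-05 * 405
dL = 0.7229 cm


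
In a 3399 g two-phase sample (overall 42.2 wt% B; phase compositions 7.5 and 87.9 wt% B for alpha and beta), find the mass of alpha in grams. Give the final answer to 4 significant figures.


f_alpha = (C_beta - C0) / (C_beta - C_alpha)
f_alpha = (87.9 - 42.2) / (87.9 - 7.5) = 0.568408
m_alpha = f_alpha * m_total = 0.568408 * 3399 = 1932 g


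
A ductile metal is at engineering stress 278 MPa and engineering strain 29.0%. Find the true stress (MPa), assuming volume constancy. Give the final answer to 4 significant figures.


sigma_true = sigma_eng * (1 + epsilon_eng)
sigma_true = 278 * (1 + 0.29)
sigma_true = 358.6 MPa


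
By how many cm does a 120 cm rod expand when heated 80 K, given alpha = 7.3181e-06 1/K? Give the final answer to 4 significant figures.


dL = L0 * alpha * dT
dL = 120 * 7.3181e-06 * 80
dL = 0.07025 cm


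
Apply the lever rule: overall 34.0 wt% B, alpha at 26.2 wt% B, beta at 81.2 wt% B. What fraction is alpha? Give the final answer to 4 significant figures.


f_alpha = (C_beta - C0) / (C_beta - C_alpha)
f_alpha = (81.2 - 34.0) / (81.2 - 26.2)
f_alpha = 0.8582


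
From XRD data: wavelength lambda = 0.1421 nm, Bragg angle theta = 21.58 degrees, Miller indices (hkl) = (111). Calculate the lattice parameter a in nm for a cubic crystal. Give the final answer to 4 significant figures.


d = lambda / (2*sin(theta))
d = 0.1421 / (2*sin(21.58 deg))
d = 0.193176 nm
a = d * sqrt(h^2+k^2+l^2) = 0.193176 * sqrt(3)
a = 0.3346 nm


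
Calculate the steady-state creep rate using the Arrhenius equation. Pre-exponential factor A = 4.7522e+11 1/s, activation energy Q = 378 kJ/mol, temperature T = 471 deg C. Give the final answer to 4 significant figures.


rate = A * exp(-Q / (R*T))
T = 471 + 273.15 = 744.15 K
rate = 4.7522e+11 * exp(-378e3 / (8.314 * 744.15))
rate = 1.389e-15 1/s


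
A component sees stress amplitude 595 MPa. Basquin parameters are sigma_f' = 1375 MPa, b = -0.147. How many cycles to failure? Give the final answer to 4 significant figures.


sigma_a = sigma_f' * (2*Nf)^b
2*Nf = (sigma_a / sigma_f')^(1/b)
2*Nf = (595 / 1375)^(1/-0.147)
2*Nf = 298.355
Nf = 149.2 cycles


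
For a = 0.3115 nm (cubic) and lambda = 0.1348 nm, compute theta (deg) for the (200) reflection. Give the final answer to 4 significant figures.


d = a / sqrt(h^2+k^2+l^2)
d = 0.3115 / sqrt(4) = 0.15575 nm
lambda = 2*d*sin(theta)  =>  sin(theta) = lambda / (2*d)
sin(theta) = 0.1348 / (2 * 0.15575) = 0.432745
theta = 25.64 deg


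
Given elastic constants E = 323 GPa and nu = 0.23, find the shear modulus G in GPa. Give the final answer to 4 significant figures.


G = E / (2*(1+nu))
G = 323 / (2*(1+0.23))
G = 131.3 GPa


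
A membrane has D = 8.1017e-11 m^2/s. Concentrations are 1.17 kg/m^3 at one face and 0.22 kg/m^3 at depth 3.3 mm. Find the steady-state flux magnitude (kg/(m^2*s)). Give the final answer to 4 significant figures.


J = -D * (dC/dx) = D * (C1 - C2) / dx
J = 8.1017e-11 * (1.17 - 0.22) / 3.3e-03
J = 2.332e-08 kg/(m^2*s)


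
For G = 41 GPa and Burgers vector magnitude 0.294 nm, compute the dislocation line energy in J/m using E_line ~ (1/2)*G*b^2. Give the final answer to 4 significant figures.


E = G*b^2/2
b = 0.294 nm = 2.94e-10 m
G = 41 GPa = 4.1e+10 Pa
E = 0.5 * 4.1e+10 * (2.94e-10)^2
E = 1.772e-09 J/m


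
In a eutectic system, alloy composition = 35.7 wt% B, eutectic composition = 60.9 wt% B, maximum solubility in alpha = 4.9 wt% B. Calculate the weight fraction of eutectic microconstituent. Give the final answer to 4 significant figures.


f_primary = (C_e - C0) / (C_e - C_alpha_max)
f_primary = (60.9 - 35.7) / (60.9 - 4.9)
f_primary = 0.45
f_eutectic = 1 - 0.45 = 0.55


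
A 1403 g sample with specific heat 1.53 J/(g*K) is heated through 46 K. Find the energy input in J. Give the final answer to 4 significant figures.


Q = m * cp * dT
Q = 1403 * 1.53 * 46
Q = 98740 J


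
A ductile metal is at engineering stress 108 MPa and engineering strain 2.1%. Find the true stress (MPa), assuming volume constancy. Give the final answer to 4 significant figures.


sigma_true = sigma_eng * (1 + epsilon_eng)
sigma_true = 108 * (1 + 0.021)
sigma_true = 110.3 MPa


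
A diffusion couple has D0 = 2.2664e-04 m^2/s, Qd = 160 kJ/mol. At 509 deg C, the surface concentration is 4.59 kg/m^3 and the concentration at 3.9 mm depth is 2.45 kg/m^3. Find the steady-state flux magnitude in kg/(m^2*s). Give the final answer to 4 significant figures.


Step 1: D = D0 * exp(-Qd/(R*T))
T = 509 + 273.15 = 782.15 K
D = 2.2664e-04 * exp(-160e3 / (8.314 * 782.15)) = 4.67311e-15 m^2/s
Step 2: J = D * (C1 - C2) / dx
J = 4.67311e-15 * (4.59 - 2.45) / 3.9e-03
J = 2.564e-12 kg/(m^2*s)


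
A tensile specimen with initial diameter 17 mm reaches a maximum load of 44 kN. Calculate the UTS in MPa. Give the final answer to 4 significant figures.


A0 = pi*(d/2)^2 = pi*(17/2)^2 = 226.98 mm^2
UTS = F_max / A0 = 44*1000 / 226.98
UTS = 193.8 MPa


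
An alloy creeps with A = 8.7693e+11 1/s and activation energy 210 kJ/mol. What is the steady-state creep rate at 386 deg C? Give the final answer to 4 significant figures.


rate = A * exp(-Q / (R*T))
T = 386 + 273.15 = 659.15 K
rate = 8.7693e+11 * exp(-210e3 / (8.314 * 659.15))
rate = 1.999e-05 1/s


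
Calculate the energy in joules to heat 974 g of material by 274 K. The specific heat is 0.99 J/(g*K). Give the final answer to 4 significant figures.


Q = m * cp * dT
Q = 974 * 0.99 * 274
Q = 264200 J


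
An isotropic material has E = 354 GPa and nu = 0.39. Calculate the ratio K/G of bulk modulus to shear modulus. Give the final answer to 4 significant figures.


G = E / (2*(1+nu))
G = 354 / (2*(1+0.39)) = 127.338 GPa
K = E / (3*(1-2*nu))
K = 354 / (3*(1-2*0.39)) = 536.364 GPa
K/G = 536.364 / 127.338 = 4.212


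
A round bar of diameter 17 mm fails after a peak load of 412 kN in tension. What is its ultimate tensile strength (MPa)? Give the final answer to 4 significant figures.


A0 = pi*(d/2)^2 = pi*(17/2)^2 = 226.98 mm^2
UTS = F_max / A0 = 412*1000 / 226.98
UTS = 1815 MPa


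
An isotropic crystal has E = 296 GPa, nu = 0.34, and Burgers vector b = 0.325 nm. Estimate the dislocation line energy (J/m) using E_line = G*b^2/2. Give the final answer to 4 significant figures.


Step 1: G = E / (2*(1+nu))
G = 296 / (2*(1+0.34)) = 110.448 GPa = 1.10448e+11 Pa
Step 2: E_line = G*b^2/2
b = 0.325 nm = 3.25e-10 m
E_line = 0.5 * 1.10448e+11 * (3.25e-10)^2 = 5.833e-09 J/m


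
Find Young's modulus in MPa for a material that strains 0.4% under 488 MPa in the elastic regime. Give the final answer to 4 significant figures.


E = sigma / epsilon
epsilon = 0.4% = 4e-03
E = 488 / 4e-03
E = 122000 MPa


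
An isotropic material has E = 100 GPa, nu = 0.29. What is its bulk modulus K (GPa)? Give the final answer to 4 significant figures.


K = E / (3*(1-2*nu))
K = 100 / (3*(1-2*0.29))
K = 79.37 GPa


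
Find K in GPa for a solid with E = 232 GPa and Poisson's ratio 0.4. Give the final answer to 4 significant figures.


K = E / (3*(1-2*nu))
K = 232 / (3*(1-2*0.4))
K = 386.7 GPa


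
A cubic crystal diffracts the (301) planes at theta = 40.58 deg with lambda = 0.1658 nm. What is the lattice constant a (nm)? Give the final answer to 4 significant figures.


d = lambda / (2*sin(theta))
d = 0.1658 / (2*sin(40.58 deg))
d = 0.127439 nm
a = d * sqrt(h^2+k^2+l^2) = 0.127439 * sqrt(10)
a = 0.403 nm
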